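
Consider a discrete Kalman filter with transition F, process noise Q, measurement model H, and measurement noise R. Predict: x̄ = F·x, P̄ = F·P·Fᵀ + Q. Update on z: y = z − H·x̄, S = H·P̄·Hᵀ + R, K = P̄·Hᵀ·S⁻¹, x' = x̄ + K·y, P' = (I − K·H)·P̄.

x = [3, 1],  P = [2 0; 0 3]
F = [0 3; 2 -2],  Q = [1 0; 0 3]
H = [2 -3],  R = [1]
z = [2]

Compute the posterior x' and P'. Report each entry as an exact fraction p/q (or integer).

x̄ = F·x = [3, 4]
P̄ = F·P·Fᵀ + Q = [28 -18; -18 23]
y = z − H·x̄ = [8]
S = H·P̄·Hᵀ + R = [536]
K = P̄·Hᵀ·S⁻¹ = [55/268; -105/536]
x' = x̄ + K·y = [311/67, 163/67]
P' = (I − K·H)·P̄ = [727/134 951/268; 951/268 1303/536]

x' = [311/67, 163/67]
P' = [727/134 951/268; 951/268 1303/536]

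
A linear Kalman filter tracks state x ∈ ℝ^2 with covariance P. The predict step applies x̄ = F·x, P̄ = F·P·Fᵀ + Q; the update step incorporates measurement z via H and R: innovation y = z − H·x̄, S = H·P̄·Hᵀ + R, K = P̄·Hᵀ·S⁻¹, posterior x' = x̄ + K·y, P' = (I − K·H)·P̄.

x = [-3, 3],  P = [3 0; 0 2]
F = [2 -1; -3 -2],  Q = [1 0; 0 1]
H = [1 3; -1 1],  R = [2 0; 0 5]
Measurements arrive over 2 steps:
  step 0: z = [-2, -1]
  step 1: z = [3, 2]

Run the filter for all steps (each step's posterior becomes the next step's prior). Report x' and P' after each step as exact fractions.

step 0: x' = [-10587/6947, -2039/6947], P' = [16318/6947 -4612/6947; -4612/6947 2768/6947]
step 1: x' = [-1288005/3141118, 3923551/3141118], P' = [18069845/9423354 -5617205/9423354; -5617205/9423354 3647465/9423354]

step 0: x̄ = F·x = [-9, 3]
step 0: P̄ = F·P·Fᵀ + Q = [15 -14; -14 36]
step 0: y = z − H·x̄ = [-2, -13]
step 0: S = H·P̄·Hᵀ + R = [257 121; 121 84]
step 0: K = P̄·Hᵀ·S⁻¹ = [1241/6947 -4186/6947; 1846/6947 1476/6947]
step 0: x' = x̄ + K·y = [-10587/6947, -2039/6947]
step 0: P' = (I − K·H)·P̄ = [16318/6947 -4612/6947; -4612/6947 2768/6947]
step 1: x̄ = F·x = [-19135/6947, 35839/6947]
step 1: P̄ = F·P·Fᵀ + Q = [93435/6947 -87760/6947; -87760/6947 109537/6947]
step 1: y = z − H·x̄ = [-67541/6947, -41080/6947]
step 1: S = H·P̄·Hᵀ + R = [566602/6947 410696/6947; 410696/6947 413227/6947]
step 1: K = P̄·Hᵀ·S⁻¹ = [609115/9423354 -2368705/4711677; 2662595/9423354 926467/4711677]
step 1: x' = x̄ + K·y = [-1288005/3141118, 3923551/3141118]
step 1: P' = (I − K·H)·P̄ = [18069845/9423354 -5617205/9423354; -5617205/9423354 3647465/9423354]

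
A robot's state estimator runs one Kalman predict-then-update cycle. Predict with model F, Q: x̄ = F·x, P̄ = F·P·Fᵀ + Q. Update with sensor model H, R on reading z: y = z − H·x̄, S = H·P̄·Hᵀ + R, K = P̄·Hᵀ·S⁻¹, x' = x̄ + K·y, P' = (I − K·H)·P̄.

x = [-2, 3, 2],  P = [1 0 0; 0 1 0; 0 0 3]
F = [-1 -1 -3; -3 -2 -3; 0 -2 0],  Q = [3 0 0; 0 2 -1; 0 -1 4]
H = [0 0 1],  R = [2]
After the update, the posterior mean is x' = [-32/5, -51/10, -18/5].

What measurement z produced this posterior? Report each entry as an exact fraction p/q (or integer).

x̄ = F·x = [-7, -6, -6]
P̄ = F·P·Fᵀ + Q = [32 32 2; 32 42 3; 2 3 8]
S = H·P̄·Hᵀ + R = [10]
K = P̄·Hᵀ·S⁻¹ = [1/5; 3/10; 4/5]
x' − x̄ = [3/5, 9/10, 12/5] = K·y
y = (KᵀK)⁻¹·Kᵀ·(x' − x̄) = [3]
z = y + H·x̄ = [3] + [-6] = [-3]

z = [-3]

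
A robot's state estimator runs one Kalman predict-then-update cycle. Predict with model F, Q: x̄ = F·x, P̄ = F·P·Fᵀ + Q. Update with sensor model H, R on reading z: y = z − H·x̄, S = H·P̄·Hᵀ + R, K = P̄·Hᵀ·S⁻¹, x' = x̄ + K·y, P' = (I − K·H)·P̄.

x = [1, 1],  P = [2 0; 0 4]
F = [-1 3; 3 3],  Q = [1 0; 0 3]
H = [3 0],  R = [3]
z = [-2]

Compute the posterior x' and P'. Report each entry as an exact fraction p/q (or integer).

x̄ = F·x = [2, 6]
P̄ = F·P·Fᵀ + Q = [39 30; 30 57]
y = z − H·x̄ = [-8]
S = H·P̄·Hᵀ + R = [354]
K = P̄·Hᵀ·S⁻¹ = [39/118; 15/59]
x' = x̄ + K·y = [-38/59, 234/59]
P' = (I − K·H)·P̄ = [39/118 15/59; 15/59 2013/59]

x' = [-38/59, 234/59]
P' = [39/118 15/59; 15/59 2013/59]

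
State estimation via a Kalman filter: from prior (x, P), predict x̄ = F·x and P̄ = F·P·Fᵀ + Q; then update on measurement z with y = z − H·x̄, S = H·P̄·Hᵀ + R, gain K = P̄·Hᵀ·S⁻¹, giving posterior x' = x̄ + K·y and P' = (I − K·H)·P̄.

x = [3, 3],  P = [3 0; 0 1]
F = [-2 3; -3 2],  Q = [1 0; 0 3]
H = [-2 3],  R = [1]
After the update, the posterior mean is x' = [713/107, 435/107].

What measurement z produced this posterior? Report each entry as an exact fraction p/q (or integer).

x̄ = F·x = [3, -3]
P̄ = F·P·Fᵀ + Q = [22 24; 24 34]
S = H·P̄·Hᵀ + R = [107]
K = P̄·Hᵀ·S⁻¹ = [28/107; 54/107]
x' − x̄ = [392/107, 756/107] = K·y
y = (KᵀK)⁻¹·Kᵀ·(x' − x̄) = [14]
z = y + H·x̄ = [14] + [-15] = [-1]

z = [-1]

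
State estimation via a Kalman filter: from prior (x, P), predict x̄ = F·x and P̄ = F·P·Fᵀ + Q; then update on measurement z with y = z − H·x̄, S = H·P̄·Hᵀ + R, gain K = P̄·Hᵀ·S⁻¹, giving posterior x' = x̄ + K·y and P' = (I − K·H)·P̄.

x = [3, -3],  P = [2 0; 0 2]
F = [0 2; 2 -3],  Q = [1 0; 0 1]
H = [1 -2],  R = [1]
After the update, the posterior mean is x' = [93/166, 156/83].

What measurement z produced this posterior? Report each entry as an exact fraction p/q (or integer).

x̄ = F·x = [-6, 15]
P̄ = F·P·Fᵀ + Q = [9 -12; -12 27]
S = H·P̄·Hᵀ + R = [166]
K = P̄·Hᵀ·S⁻¹ = [33/166; -33/83]
x' − x̄ = [1089/166, -1089/83] = K·y
y = (KᵀK)⁻¹·Kᵀ·(x' − x̄) = [33]
z = y + H·x̄ = [33] + [-36] = [-3]

z = [-3]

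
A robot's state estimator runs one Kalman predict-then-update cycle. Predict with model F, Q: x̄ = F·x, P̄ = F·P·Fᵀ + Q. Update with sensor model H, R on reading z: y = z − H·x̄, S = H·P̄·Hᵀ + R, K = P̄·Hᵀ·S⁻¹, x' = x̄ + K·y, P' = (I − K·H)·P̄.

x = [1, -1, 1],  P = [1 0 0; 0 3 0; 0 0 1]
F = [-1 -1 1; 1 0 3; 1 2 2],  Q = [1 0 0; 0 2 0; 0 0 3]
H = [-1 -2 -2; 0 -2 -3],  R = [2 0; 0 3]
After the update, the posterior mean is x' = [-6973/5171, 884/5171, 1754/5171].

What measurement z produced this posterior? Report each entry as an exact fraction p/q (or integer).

x̄ = F·x = [1, 4, 1]
P̄ = F·P·Fᵀ + Q = [6 2 -5; 2 12 7; -5 7 20]
S = H·P̄·Hᵀ + R = [180 227; 227 315]
K = P̄·Hᵀ·S⁻¹ = [-2497/5171 1980/5171; -2385/5171 980/5171; 1363/5171 -2197/5171]
x' − x̄ = [-12144/5171, -19800/5171, -3417/5171] = K·y
y = (KᵀK)⁻¹·Kᵀ·(x' − x̄) = [12, 9]
z = y + H·x̄ = [12, 9] + [-11, -11] = [1, -2]

z = [1, -2]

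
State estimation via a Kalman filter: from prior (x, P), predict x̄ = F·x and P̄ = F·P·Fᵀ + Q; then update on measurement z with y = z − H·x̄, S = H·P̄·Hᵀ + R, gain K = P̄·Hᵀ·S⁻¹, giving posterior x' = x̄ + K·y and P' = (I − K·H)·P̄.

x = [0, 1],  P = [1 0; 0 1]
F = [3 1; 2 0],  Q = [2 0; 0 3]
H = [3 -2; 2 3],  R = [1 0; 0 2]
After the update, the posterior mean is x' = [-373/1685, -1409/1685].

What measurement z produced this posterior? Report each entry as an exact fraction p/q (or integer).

z = [1, -3]

x̄ = F·x = [1, 0]
P̄ = F·P·Fᵀ + Q = [12 6; 6 7]
S = H·P̄·Hᵀ + R = [65 60; 60 185]
K = P̄·Hᵀ·S⁻¹ = [384/1685 258/1685; -248/1685 381/1685]
x' − x̄ = [-2058/1685, -1409/1685] = K·y
y = (KᵀK)⁻¹·Kᵀ·(x' − x̄) = [-2, -5]
z = y + H·x̄ = [-2, -5] + [3, 2] = [1, -3]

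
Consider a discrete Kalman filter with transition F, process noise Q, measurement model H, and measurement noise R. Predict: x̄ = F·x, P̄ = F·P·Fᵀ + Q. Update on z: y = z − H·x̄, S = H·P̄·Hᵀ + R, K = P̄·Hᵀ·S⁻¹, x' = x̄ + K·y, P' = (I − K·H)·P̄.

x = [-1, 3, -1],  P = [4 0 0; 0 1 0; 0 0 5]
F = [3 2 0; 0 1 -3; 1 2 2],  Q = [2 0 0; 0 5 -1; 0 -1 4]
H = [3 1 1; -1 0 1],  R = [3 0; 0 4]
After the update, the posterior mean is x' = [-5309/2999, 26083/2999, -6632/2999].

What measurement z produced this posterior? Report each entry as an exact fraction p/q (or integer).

z = [1, -1]

x̄ = F·x = [3, 6, 3]
P̄ = F·P·Fᵀ + Q = [42 2 16; 2 51 -29; 16 -29 32]
S = H·P̄·Hᵀ + R = [514 -93; -93 46]
K = P̄·Hᵀ·S⁻¹ = [4206/14995 28/14995; -319/2999 -2666/2999; 3834/14995 12967/14995]
x' − x̄ = [-14306/2999, 8089/2999, -15629/2999] = K·y
y = (KᵀK)⁻¹·Kᵀ·(x' − x̄) = [-17, -1]
z = y + H·x̄ = [-17, -1] + [18, 0] = [1, -1]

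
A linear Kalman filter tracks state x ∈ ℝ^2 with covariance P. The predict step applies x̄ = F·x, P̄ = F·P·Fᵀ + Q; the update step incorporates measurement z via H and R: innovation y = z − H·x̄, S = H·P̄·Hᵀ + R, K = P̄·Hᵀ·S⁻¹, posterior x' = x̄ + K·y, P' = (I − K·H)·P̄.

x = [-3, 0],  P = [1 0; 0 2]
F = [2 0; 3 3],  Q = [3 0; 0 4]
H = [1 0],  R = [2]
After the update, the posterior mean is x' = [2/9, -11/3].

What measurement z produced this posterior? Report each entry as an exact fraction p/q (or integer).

z = [2]

x̄ = F·x = [-6, -9]
P̄ = F·P·Fᵀ + Q = [7 6; 6 31]
S = H·P̄·Hᵀ + R = [9]
K = P̄·Hᵀ·S⁻¹ = [7/9; 2/3]
x' − x̄ = [56/9, 16/3] = K·y
y = (KᵀK)⁻¹·Kᵀ·(x' − x̄) = [8]
z = y + H·x̄ = [8] + [-6] = [2]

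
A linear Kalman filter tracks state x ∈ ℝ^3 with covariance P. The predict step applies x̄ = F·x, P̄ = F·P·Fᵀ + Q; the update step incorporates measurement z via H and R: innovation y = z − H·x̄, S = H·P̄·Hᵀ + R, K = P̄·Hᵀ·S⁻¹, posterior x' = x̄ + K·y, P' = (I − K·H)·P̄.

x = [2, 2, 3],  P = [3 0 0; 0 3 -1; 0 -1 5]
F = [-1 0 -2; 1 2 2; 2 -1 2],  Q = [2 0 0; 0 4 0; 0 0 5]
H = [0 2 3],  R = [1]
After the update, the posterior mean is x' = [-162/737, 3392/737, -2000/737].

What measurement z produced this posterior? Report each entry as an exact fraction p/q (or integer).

z = [1]

x̄ = F·x = [-8, 12, 8]
P̄ = F·P·Fᵀ + Q = [25 -19 -28; -19 31 18; -28 18 44]
S = H·P̄·Hᵀ + R = [737]
K = P̄·Hᵀ·S⁻¹ = [-122/737; 116/737; 168/737]
x' − x̄ = [5734/737, -5452/737, -7896/737] = K·y
y = (KᵀK)⁻¹·Kᵀ·(x' − x̄) = [-47]
z = y + H·x̄ = [-47] + [48] = [1]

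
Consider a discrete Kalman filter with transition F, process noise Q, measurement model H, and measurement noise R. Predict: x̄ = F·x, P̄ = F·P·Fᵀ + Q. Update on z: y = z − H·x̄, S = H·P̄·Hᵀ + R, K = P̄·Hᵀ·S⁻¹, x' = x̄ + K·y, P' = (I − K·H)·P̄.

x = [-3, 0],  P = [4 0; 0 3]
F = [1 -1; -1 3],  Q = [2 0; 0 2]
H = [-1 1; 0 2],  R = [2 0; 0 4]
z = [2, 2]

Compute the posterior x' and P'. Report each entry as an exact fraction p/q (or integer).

x' = [-3/2, 5/6]
P' = [67/44 17/44; 17/44 97/132]

x̄ = F·x = [-3, 3]
P̄ = F·P·Fᵀ + Q = [9 -13; -13 33]
y = z − H·x̄ = [-4, -4]
S = H·P̄·Hᵀ + R = [70 92; 92 136]
K = P̄·Hᵀ·S⁻¹ = [-25/44 17/88; 23/132 97/264]
x' = x̄ + K·y = [-3/2, 5/6]
P' = (I − K·H)·P̄ = [67/44 17/44; 17/44 97/132]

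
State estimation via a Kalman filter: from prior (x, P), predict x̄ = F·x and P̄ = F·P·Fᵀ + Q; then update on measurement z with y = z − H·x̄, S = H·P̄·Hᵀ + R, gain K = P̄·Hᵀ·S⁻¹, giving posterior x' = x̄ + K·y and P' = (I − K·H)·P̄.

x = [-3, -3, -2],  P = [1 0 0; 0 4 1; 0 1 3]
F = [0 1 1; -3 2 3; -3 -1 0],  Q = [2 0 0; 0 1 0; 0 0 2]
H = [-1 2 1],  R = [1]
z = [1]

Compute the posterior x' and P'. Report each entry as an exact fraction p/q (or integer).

x̄ = F·x = [-5, -3, 12]
P̄ = F·P·Fᵀ + Q = [11 22 -5; 22 65 -2; -5 -2 15]
y = z − H·x̄ = [-10]
S = H·P̄·Hᵀ + R = [201]
K = P̄·Hᵀ·S⁻¹ = [28/201; 106/201; 16/201]
x' = x̄ + K·y = [-1285/201, -1663/201, 2252/201]
P' = (I − K·H)·P̄ = [1427/201 1454/201 -1453/201; 1454/201 1829/201 -2098/201; -1453/201 -2098/201 2759/201]

x' = [-1285/201, -1663/201, 2252/201]
P' = [1427/201 1454/201 -1453/201; 1454/201 1829/201 -2098/201; -1453/201 -2098/201 2759/201]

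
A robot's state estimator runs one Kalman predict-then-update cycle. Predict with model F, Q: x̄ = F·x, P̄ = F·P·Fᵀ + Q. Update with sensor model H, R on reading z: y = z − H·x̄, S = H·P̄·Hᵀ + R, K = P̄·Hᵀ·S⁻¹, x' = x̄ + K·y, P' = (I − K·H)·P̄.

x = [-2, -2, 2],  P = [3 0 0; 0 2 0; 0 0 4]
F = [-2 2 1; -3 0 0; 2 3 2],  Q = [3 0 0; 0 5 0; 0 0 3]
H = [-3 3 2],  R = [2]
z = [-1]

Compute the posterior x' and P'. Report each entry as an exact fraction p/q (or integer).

x̄ = F·x = [2, 6, -6]
P̄ = F·P·Fᵀ + Q = [27 18 8; 18 32 -18; 8 -18 49]
y = z − H·x̄ = [-1]
S = H·P̄·Hᵀ + R = [93]
K = P̄·Hᵀ·S⁻¹ = [-11/93; 2/31; 20/93]
x' = x̄ + K·y = [197/93, 184/31, -578/93]
P' = (I − K·H)·P̄ = [2390/93 580/31 964/93; 580/31 980/31 -598/31; 964/93 -598/31 4157/93]

x' = [197/93, 184/31, -578/93]
P' = [2390/93 580/31 964/93; 580/31 980/31 -598/31; 964/93 -598/31 4157/93]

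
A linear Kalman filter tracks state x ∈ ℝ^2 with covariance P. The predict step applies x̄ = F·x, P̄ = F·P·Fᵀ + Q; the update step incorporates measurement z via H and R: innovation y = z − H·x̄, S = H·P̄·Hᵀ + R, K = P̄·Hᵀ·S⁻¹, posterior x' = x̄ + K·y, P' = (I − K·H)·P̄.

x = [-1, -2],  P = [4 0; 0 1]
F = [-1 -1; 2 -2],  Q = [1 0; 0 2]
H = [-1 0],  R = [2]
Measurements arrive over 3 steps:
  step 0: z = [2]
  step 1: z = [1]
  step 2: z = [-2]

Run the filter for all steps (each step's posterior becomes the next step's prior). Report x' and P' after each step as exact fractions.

step 0: x' = [-3/4, 23/4], P' = [3/2 -3/2; -3/2 35/2]
step 1: x' = [-27/19, -119/19], P' = [34/19 64/19; 64/19 686/19]
step 2: x' = [2026/905, 1352/905], P' = [1734/905 2608/905; 2608/905 25106/905]

step 0: x̄ = F·x = [3, 2]
step 0: P̄ = F·P·Fᵀ + Q = [6 -6; -6 22]
step 0: y = z − H·x̄ = [5]
step 0: S = H·P̄·Hᵀ + R = [8]
step 0: K = P̄·Hᵀ·S⁻¹ = [-3/4; 3/4]
step 0: x' = x̄ + K·y = [-3/4, 23/4]
step 0: P' = (I − K·H)·P̄ = [3/2 -3/2; -3/2 35/2]
step 1: x̄ = F·x = [-5, -13]
step 1: P̄ = F·P·Fᵀ + Q = [17 32; 32 90]
step 1: y = z − H·x̄ = [-4]
step 1: S = H·P̄·Hᵀ + R = [19]
step 1: K = P̄·Hᵀ·S⁻¹ = [-17/19; -32/19]
step 1: x' = x̄ + K·y = [-27/19, -119/19]
step 1: P' = (I − K·H)·P̄ = [34/19 64/19; 64/19 686/19]
step 2: x̄ = F·x = [146/19, 184/19]
step 2: P̄ = F·P·Fᵀ + Q = [867/19 1304/19; 1304/19 2406/19]
step 2: y = z − H·x̄ = [108/19]
step 2: S = H·P̄·Hᵀ + R = [905/19]
step 2: K = P̄·Hᵀ·S⁻¹ = [-867/905; -1304/905]
step 2: x' = x̄ + K·y = [2026/905, 1352/905]
step 2: P' = (I − K·H)·P̄ = [1734/905 2608/905; 2608/905 25106/905]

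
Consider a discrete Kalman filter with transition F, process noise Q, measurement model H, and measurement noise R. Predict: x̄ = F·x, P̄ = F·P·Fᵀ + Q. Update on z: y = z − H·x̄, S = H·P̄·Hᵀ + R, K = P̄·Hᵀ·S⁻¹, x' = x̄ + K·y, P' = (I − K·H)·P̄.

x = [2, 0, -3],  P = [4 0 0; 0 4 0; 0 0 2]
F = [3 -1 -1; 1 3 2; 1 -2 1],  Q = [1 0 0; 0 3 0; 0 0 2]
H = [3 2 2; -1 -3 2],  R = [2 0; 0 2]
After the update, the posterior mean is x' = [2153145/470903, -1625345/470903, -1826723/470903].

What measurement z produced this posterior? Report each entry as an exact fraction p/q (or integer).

x̄ = F·x = [9, -4, -1]
P̄ = F·P·Fᵀ + Q = [43 -4 18; -4 51 -16; 18 -16 24]
S = H·P̄·Hᵀ + R = [729 -191; -191 696]
K = P̄·Hᵀ·S⁻¹ = [110227/470903 33632/470903; 5797/470903 -120871/470903; 63618/470903 70232/470903]
x' − x̄ = [-2084982/470903, 258267/470903, -1355820/470903] = K·y
y = (KᵀK)⁻¹·Kᵀ·(x' − x̄) = [-18, -3]
z = y + H·x̄ = [-18, -3] + [17, 1] = [-1, -2]

z = [-1, -2]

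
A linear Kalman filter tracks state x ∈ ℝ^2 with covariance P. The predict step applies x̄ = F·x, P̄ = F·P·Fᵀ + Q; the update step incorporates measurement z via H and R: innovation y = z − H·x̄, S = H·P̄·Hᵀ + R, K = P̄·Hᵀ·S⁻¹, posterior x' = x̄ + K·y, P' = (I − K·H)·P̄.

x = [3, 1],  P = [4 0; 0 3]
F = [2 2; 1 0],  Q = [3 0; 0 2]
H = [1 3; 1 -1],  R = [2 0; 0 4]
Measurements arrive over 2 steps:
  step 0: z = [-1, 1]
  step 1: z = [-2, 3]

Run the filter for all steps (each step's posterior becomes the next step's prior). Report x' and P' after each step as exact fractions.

step 0: x' = [744/1267, -559/1267], P' = [2442/1267 -578/1267; -578/1267 390/1267]
step 1: x' = [319703/410711, -2232/2551], P' = [617492/410711 -848/2551; -848/2551 688/2551]

step 0: x̄ = F·x = [8, 3]
step 0: P̄ = F·P·Fᵀ + Q = [31 8; 8 6]
step 0: y = z − H·x̄ = [-18, -4]
step 0: S = H·P̄·Hᵀ + R = [135 29; 29 25]
step 0: K = P̄·Hᵀ·S⁻¹ = [354/1267 755/1267; 296/1267 -242/1267]
step 0: x' = x̄ + K·y = [744/1267, -559/1267]
step 0: P' = (I − K·H)·P̄ = [2442/1267 -578/1267; -578/1267 390/1267]
step 1: x̄ = F·x = [370/1267, 744/1267]
step 1: P̄ = F·P·Fᵀ + Q = [10505/1267 3728/1267; 3728/1267 4976/1267]
step 1: y = z − H·x̄ = [-5136/1267, 4175/1267]
step 1: S = H·P̄·Hᵀ + R = [80191/1267 3033/1267; 3033/1267 13093/1267]
step 1: K = P̄·Hᵀ·S⁻¹ = [103954/410711 188505/410711; 608/2551 -384/2551]
step 1: x' = x̄ + K·y = [319703/410711, -2232/2551]
step 1: P' = (I − K·H)·P̄ = [617492/410711 -848/2551; -848/2551 688/2551]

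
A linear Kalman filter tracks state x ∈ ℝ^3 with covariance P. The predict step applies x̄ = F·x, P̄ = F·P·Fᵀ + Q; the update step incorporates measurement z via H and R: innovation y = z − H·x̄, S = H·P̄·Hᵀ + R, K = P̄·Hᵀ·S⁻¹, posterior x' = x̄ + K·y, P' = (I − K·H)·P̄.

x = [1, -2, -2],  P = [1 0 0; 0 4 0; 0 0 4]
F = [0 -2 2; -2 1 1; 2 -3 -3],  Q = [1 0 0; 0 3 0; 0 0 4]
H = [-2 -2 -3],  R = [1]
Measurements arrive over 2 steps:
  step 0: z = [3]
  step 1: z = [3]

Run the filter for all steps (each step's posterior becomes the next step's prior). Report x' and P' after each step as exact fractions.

step 0: x̄ = F·x = [0, -6, 14]
step 0: P̄ = F·P·Fᵀ + Q = [33 0 0; 0 15 -28; 0 -28 80]
step 0: y = z − H·x̄ = [33]
step 0: S = H·P̄·Hᵀ + R = [577]
step 0: K = P̄·Hᵀ·S⁻¹ = [-66/577; 54/577; -184/577]
step 0: x' = x̄ + K·y = [-2178/577, -1680/577, 2006/577]
step 0: P' = (I − K·H)·P̄ = [14685/577 3564/577 -12144/577; 3564/577 5739/577 -6220/577; -12144/577 -6220/577 12304/577]
step 1: x̄ = F·x = [7372/577, 4682/577, -5334/577]
step 1: P̄ = F·P·Fᵀ + Q = [122509/577 75962/577 -102222/577; 75962/577 100394/577 -144189/577; -102222/577 -144189/577 214435/577]
step 1: y = z − H·x̄ = [9837/577]
step 1: S = H·P̄·Hᵀ + R = [472868/577]
step 1: K = P̄·Hᵀ·S⁻¹ = [-22569/118217; 79855/472868; -150483/472868]
step 1: x' = x̄ + K·y = [1125623/118217, 5198443/472868, -6936879/472868]
step 1: P' = (I − K·H)·P̄ = [21568817/118217 18686737/118217 -26829513/118217; 18686737/118217 71224071/472868 -97340631/472868; -26829513/118217 -97340631/472868 136489283/472868]

step 0: x' = [-2178/577, -1680/577, 2006/577], P' = [14685/577 3564/577 -12144/577; 3564/577 5739/577 -6220/577; -12144/577 -6220/577 12304/577]
step 1: x' = [1125623/118217, 5198443/472868, -6936879/472868], P' = [21568817/118217 18686737/118217 -26829513/118217; 18686737/118217 71224071/472868 -97340631/472868; -26829513/118217 -97340631/472868 136489283/472868]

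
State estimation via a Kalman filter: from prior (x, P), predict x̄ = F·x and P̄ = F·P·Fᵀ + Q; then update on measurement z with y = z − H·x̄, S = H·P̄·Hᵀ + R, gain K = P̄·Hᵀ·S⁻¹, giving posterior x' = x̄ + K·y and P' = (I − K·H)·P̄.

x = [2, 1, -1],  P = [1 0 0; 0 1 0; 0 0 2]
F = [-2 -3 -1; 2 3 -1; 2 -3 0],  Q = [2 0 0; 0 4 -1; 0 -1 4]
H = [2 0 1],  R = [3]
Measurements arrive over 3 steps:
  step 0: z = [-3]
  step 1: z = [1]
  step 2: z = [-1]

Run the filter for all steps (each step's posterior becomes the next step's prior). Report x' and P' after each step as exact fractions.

step 0: x' = [-28/9, 160/27, 3], P' = [35/12 -8/9 -19/4; -8/9 317/27 1; -19/4 1 41/4]
step 1: x' = [8679/2954, -4162/633, -14891/2954], P' = [17739/5908 -6249/844 -7437/1477; -6249/844 48047/844 5895/422; -7437/1477 5895/422 32853/2954]
step 2: x' = [-36889799/19215598, 159925321/19215598, 27662364/9607799], P' = [149857237/57646794 -276417061/57646794 -121907698/28823397; -276417061/57646794 2394949477/57646794 253408810/28823397; -121907698/28823397 253408810/28823397 274333337/28823397]

step 0: x̄ = F·x = [-6, 8, 1]
step 0: P̄ = F·P·Fᵀ + Q = [17 -11 5; -11 19 -6; 5 -6 17]
step 0: y = z − H·x̄ = [8]
step 0: S = H·P̄·Hᵀ + R = [108]
step 0: K = P̄·Hᵀ·S⁻¹ = [13/36; -7/27; 1/4]
step 0: x' = x̄ + K·y = [-28/9, 160/27, 3]
step 0: P' = (I − K·H)·P̄ = [35/12 -8/9 -19/4; -8/9 317/27 1; -19/4 1 41/4]
step 1: x̄ = F·x = [-131/9, 77/9, -24]
step 1: P̄ = F·P·Fᵀ + Q = [1271/12 -1157/12 213/2; -1157/12 1607/12 -165/2; 213/2 -165/2 132]
step 1: y = z − H·x̄ = [487/9]
step 1: S = H·P̄·Hᵀ + R = [2954/3]
step 1: K = P̄·Hᵀ·S⁻¹ = [955/2954; -59/211; 1035/2954]
step 1: x' = x̄ + K·y = [8679/2954, -4162/633, -14891/2954]
step 1: P' = (I − K·H)·P̄ = [17739/5908 -6249/844 -7437/1477; -6249/844 48047/844 5895/422; -7437/1477 5895/422 32853/2954]
step 2: x̄ = F·x = [55801/2954, -3717/422, 37813/1477]
step 2: P̄ = F·P·Fᵀ + Q = [3026711/5908 -358185/844 3263091/5908; -358185/844 326593/844 -379261/844; 3263091/5908 -379261/844 3646465/5908]
step 2: y = z − H·x̄ = [-95091/1477]
step 2: S = H·P̄·Hᵀ + R = [28823397/5908]
step 2: K = P̄·Hᵀ·S⁻¹ = [9316513/28823397; -7669417/28823397; 10172647/28823397]
step 2: x' = x̄ + K·y = [-36889799/19215598, 159925321/19215598, 27662364/9607799]
step 2: P' = (I − K·H)·P̄ = [149857237/57646794 -276417061/57646794 -121907698/28823397; -276417061/57646794 2394949477/57646794 253408810/28823397; -121907698/28823397 253408810/28823397 274333337/28823397]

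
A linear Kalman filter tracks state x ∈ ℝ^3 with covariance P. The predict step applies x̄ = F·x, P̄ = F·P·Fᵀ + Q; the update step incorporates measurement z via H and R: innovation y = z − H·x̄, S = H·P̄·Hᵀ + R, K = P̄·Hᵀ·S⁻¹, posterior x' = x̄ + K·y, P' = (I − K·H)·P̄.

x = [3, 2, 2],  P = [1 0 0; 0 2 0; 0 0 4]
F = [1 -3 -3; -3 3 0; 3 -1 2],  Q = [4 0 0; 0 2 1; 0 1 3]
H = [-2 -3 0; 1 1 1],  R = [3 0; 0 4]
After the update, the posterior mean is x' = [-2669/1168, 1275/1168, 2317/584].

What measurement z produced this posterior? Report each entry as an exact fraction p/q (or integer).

x̄ = F·x = [-9, -3, 11]
P̄ = F·P·Fᵀ + Q = [59 -21 -15; -21 29 -14; -15 -14 30]
S = H·P̄·Hᵀ + R = [248 -28; -28 22]
K = P̄·Hᵀ·S⁻¹ = [-283/2336 1041/1168; -579/2336 -687/1168; 403/1168 283/584]
x' − x̄ = [7843/1168, 4779/1168, -4107/584] = K·y
y = (KᵀK)⁻¹·Kᵀ·(x' − x̄) = [-26, 4]
z = y + H·x̄ = [-26, 4] + [27, -1] = [1, 3]

z = [1, 3]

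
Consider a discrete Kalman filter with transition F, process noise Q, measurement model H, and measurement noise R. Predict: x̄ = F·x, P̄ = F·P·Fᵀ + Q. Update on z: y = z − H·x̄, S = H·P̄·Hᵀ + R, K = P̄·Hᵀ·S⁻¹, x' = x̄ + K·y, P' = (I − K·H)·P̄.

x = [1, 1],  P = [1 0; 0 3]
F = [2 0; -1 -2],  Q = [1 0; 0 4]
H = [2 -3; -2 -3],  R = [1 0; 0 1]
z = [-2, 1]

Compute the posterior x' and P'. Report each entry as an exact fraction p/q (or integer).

x̄ = F·x = [2, -3]
P̄ = F·P·Fᵀ + Q = [5 -2; -2 17]
y = z − H·x̄ = [-15, -4]
S = H·P̄·Hᵀ + R = [198 133; 133 150]
K = P̄·Hᵀ·S⁻¹ = [2932/12011 -2920/12011; -1999/12011 -1991/12011]
x' = x̄ + K·y = [-8278/12011, 1916/12011]
P' = (I − K·H)·P̄ = [1463/12011 -2/12011; -2/12011 665/12011]

x' = [-8278/12011, 1916/12011]
P' = [1463/12011 -2/12011; -2/12011 665/12011]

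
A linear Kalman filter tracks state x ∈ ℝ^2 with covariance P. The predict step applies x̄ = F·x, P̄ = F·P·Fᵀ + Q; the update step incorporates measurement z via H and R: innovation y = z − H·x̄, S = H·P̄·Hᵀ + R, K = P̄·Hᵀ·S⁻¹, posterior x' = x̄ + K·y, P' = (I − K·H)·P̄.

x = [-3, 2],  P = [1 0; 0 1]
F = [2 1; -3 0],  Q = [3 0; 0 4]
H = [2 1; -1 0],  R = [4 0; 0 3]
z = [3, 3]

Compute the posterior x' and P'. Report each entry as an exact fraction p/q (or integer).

x̄ = F·x = [-4, 9]
P̄ = F·P·Fᵀ + Q = [8 -6; -6 13]
y = z − H·x̄ = [2, -1]
S = H·P̄·Hᵀ + R = [25 -10; -10 11]
K = P̄·Hᵀ·S⁻¹ = [6/35 -4/7; 71/175 32/35]
x' = x̄ + K·y = [-108/35, 1557/175]
P' = (I − K·H)·P̄ = [12/7 -96/35; -96/35 1244/175]

x' = [-108/35, 1557/175]
P' = [12/7 -96/35; -96/35 1244/175]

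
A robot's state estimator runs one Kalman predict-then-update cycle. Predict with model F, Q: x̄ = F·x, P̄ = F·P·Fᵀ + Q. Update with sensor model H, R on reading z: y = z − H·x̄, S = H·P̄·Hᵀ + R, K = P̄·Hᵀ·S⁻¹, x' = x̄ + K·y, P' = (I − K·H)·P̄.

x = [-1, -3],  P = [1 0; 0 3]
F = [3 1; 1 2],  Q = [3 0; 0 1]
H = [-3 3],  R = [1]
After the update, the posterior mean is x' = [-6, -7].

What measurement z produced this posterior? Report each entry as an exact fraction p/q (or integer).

z = [-3]

x̄ = F·x = [-6, -7]
P̄ = F·P·Fᵀ + Q = [15 9; 9 14]
S = H·P̄·Hᵀ + R = [100]
K = P̄·Hᵀ·S⁻¹ = [-9/50; 3/20]
x' − x̄ = [0, 0] = K·y
y = (KᵀK)⁻¹·Kᵀ·(x' − x̄) = [0]
z = y + H·x̄ = [0] + [-3] = [-3]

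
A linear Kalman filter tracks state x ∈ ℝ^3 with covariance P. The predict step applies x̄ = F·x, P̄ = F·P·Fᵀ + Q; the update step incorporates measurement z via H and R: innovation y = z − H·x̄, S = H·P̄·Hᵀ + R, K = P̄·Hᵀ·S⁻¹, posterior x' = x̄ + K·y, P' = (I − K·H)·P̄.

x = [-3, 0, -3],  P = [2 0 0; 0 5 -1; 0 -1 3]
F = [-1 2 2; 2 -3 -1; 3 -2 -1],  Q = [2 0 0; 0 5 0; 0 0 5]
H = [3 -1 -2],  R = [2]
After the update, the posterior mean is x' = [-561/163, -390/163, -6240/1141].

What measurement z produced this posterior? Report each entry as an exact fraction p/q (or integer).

x̄ = F·x = [-3, -3, -6]
P̄ = F·P·Fᵀ + Q = [28 -32 -26; -32 55 40; -26 40 42]
S = H·P̄·Hᵀ + R = [1141]
K = P̄·Hᵀ·S⁻¹ = [24/163; -33/163; -202/1141]
x' − x̄ = [-72/163, 99/163, 606/1141] = K·y
y = (KᵀK)⁻¹·Kᵀ·(x' − x̄) = [-3]
z = y + H·x̄ = [-3] + [6] = [3]

z = [3]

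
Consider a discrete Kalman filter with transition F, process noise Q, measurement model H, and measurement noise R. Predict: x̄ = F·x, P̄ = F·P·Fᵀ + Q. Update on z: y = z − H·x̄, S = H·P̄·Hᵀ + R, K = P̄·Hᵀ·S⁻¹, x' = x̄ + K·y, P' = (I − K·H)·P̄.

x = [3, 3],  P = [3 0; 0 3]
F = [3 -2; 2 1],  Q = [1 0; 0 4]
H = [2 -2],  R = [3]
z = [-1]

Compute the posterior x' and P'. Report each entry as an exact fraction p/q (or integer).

x̄ = F·x = [3, 9]
P̄ = F·P·Fᵀ + Q = [40 12; 12 19]
y = z − H·x̄ = [11]
S = H·P̄·Hᵀ + R = [143]
K = P̄·Hᵀ·S⁻¹ = [56/143; -14/143]
x' = x̄ + K·y = [95/13, 103/13]
P' = (I − K·H)·P̄ = [2584/143 2500/143; 2500/143 2521/143]

x' = [95/13, 103/13]
P' = [2584/143 2500/143; 2500/143 2521/143]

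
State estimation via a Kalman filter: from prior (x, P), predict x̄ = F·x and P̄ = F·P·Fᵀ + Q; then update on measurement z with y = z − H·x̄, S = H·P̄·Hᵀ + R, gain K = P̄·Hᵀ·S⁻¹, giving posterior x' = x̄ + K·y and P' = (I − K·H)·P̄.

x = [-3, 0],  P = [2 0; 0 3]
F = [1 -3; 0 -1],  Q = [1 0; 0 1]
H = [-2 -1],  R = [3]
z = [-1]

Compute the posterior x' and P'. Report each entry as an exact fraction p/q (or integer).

x̄ = F·x = [-3, 0]
P̄ = F·P·Fᵀ + Q = [30 9; 9 4]
y = z − H·x̄ = [-7]
S = H·P̄·Hᵀ + R = [163]
K = P̄·Hᵀ·S⁻¹ = [-69/163; -22/163]
x' = x̄ + K·y = [-6/163, 154/163]
P' = (I − K·H)·P̄ = [129/163 -51/163; -51/163 168/163]

x' = [-6/163, 154/163]
P' = [129/163 -51/163; -51/163 168/163]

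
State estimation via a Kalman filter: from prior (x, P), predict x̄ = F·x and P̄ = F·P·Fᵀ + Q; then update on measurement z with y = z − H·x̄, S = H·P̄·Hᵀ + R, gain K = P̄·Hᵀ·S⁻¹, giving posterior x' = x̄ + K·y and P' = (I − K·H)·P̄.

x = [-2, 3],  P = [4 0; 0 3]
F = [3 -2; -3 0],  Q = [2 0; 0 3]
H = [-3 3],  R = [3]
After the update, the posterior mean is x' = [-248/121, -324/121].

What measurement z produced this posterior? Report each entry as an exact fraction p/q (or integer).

x̄ = F·x = [-12, 6]
P̄ = F·P·Fᵀ + Q = [50 -36; -36 39]
S = H·P̄·Hᵀ + R = [1452]
K = P̄·Hᵀ·S⁻¹ = [-43/242; 75/484]
x' − x̄ = [1204/121, -1050/121] = K·y
y = (KᵀK)⁻¹·Kᵀ·(x' − x̄) = [-56]
z = y + H·x̄ = [-56] + [54] = [-2]

z = [-2]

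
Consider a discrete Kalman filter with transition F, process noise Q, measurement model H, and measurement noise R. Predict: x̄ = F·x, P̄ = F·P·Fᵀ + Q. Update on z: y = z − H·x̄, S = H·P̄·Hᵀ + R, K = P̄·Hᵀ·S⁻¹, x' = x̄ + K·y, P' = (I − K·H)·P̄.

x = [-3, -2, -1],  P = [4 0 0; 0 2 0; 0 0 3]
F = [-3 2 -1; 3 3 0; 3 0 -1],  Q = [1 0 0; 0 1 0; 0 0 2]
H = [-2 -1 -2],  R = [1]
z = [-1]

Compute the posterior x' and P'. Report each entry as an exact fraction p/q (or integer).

x̄ = F·x = [6, -15, -8]
P̄ = F·P·Fᵀ + Q = [48 -24 -33; -24 55 36; -33 36 41]
y = z − H·x̄ = [-20]
S = H·P̄·Hᵀ + R = [196]
K = P̄·Hᵀ·S⁻¹ = [-3/98; -79/196; -13/49]
x' = x̄ + K·y = [324/49, -340/49, -132/49]
P' = (I − K·H)·P̄ = [2343/49 -2589/98 -1695/49; -2589/98 4539/196 737/49; -1695/49 737/49 1333/49]

x' = [324/49, -340/49, -132/49]
P' = [2343/49 -2589/98 -1695/49; -2589/98 4539/196 737/49; -1695/49 737/49 1333/49]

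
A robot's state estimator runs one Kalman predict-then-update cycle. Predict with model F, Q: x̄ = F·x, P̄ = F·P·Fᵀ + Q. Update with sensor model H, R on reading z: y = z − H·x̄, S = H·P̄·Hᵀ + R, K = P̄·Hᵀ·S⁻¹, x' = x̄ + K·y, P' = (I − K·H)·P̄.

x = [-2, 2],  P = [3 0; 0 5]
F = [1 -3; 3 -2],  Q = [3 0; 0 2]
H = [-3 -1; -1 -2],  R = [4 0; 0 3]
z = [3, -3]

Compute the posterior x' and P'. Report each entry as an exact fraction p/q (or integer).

x̄ = F·x = [-8, -10]
P̄ = F·P·Fᵀ + Q = [51 39; 39 49]
y = z − H·x̄ = [-31, -31]
S = H·P̄·Hᵀ + R = [746 524; 524 406]
K = P̄·Hᵀ·S⁻¹ = [-2589/7075 2187/14150; 1098/7075 -7609/14150]
x' = x̄ + K·y = [-20479/14150, 26303/14150]
P' = (I − K·H)·P̄ = [9597/14150 -8079/14150; -8079/14150 15453/14150]

x' = [-20479/14150, 26303/14150]
P' = [9597/14150 -8079/14150; -8079/14150 15453/14150]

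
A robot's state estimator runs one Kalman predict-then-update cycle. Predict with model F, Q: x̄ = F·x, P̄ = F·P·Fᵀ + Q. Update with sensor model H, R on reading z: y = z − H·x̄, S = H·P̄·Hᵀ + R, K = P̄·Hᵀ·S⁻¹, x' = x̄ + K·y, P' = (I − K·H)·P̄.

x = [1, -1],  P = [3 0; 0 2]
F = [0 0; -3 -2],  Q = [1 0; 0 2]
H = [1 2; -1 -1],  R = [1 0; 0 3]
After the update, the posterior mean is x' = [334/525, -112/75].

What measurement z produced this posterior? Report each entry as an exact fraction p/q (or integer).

x̄ = F·x = [0, -1]
P̄ = F·P·Fᵀ + Q = [1 0; 0 37]
S = H·P̄·Hᵀ + R = [150 -75; -75 41]
K = P̄·Hᵀ·S⁻¹ = [-34/525 -1/7; 37/75 0]
x' − x̄ = [334/525, -37/75] = K·y
y = (KᵀK)⁻¹·Kᵀ·(x' − x̄) = [-1, -4]
z = y + H·x̄ = [-1, -4] + [-2, 1] = [-3, -3]

z = [-3, -3]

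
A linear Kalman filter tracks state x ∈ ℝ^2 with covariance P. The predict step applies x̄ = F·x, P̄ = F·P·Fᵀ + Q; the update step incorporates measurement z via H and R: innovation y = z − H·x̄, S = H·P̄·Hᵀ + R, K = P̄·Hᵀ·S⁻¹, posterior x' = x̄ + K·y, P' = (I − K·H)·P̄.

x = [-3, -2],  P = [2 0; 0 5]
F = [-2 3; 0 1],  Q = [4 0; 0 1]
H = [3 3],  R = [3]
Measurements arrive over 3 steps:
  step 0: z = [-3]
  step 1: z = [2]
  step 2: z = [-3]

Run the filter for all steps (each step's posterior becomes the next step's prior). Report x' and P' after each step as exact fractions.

step 0: x̄ = F·x = [0, -2]
step 0: P̄ = F·P·Fᵀ + Q = [57 15; 15 6]
step 0: y = z − H·x̄ = [3]
step 0: S = H·P̄·Hᵀ + R = [840]
step 0: K = P̄·Hᵀ·S⁻¹ = [9/35; 3/40]
step 0: x' = x̄ + K·y = [27/35, -71/40]
step 0: P' = (I − K·H)·P̄ = [51/35 -6/5; -6/5 51/40]
step 1: x̄ = F·x = [-1923/280, -71/40]
step 1: P̄ = F·P·Fᵀ + Q = [9997/280 249/40; 249/40 91/40]
step 1: y = z − H·x̄ = [391/14]
step 1: S = H·P̄·Hᵀ + R = [3198/7]
step 1: K = P̄·Hᵀ·S⁻¹ = [587/2132; 119/2132]
step 1: x' = x̄ + K·y = [8759/10660, -576/2665]
step 1: P' = (I − K·H)·P̄ = [11419/10660 -2121/2665; -2121/2665 9079/10660]
step 2: x̄ = F·x = [-2443/1066, -576/2665]
step 2: P̄ = F·P·Fᵀ + Q = [54367/2132 8841/2132; 8841/2132 19739/10660]
step 2: y = z − H·x̄ = [24111/5330]
step 2: S = H·P̄·Hᵀ + R = [862959/2665]
step 2: K = P̄·Hᵀ·S⁻¹ = [79010/287653; 15986/287653]
step 2: x' = x̄ + K·y = [-603629/575306, 10143/287653]
step 2: P' = (I − K·H)·P̄ = [1231967/1150612 -915927/1150612; -915927/1150612 979871/1150612]

step 0: x' = [27/35, -71/40], P' = [51/35 -6/5; -6/5 51/40]
step 1: x' = [8759/10660, -576/2665], P' = [11419/10660 -2121/2665; -2121/2665 9079/10660]
step 2: x' = [-603629/575306, 10143/287653], P' = [1231967/1150612 -915927/1150612; -915927/1150612 979871/1150612]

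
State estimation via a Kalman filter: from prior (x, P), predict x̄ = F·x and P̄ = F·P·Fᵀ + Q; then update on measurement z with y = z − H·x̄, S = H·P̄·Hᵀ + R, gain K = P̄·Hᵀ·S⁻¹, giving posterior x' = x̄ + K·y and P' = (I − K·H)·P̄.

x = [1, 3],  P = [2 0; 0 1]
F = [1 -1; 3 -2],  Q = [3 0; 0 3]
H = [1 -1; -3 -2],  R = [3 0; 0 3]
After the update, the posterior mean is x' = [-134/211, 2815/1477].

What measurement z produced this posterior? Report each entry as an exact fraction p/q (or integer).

x̄ = F·x = [-2, -3]
P̄ = F·P·Fᵀ + Q = [6 8; 8 25]
S = H·P̄·Hᵀ + R = [18 40; 40 253]
K = P̄·Hᵀ·S⁻¹ = [61/211 -38/211; -1341/2954 -326/1477]
x' − x̄ = [288/211, 7246/1477] = K·y
y = (KᵀK)⁻¹·Kᵀ·(x' − x̄) = [-4, -14]
z = y + H·x̄ = [-4, -14] + [1, 12] = [-3, -2]

z = [-3, -2]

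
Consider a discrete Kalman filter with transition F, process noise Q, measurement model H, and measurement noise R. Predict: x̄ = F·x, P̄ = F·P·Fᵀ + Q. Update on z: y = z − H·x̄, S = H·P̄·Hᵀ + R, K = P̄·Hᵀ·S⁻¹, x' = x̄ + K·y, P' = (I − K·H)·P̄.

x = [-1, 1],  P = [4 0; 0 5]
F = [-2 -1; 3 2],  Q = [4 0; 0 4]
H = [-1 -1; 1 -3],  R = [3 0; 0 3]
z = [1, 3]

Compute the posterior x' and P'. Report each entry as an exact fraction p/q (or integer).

x' = [2013/7871, -7307/7871]
P' = [10545/7871 1758/7871; 1758/7871 2604/7871]

x̄ = F·x = [1, -1]
P̄ = F·P·Fᵀ + Q = [25 -34; -34 60]
y = z − H·x̄ = [1, -1]
S = H·P̄·Hᵀ + R = [20 87; 87 772]
K = P̄·Hᵀ·S⁻¹ = [-4101/7871 1757/7871; -1454/7871 -2018/7871]
x' = x̄ + K·y = [2013/7871, -7307/7871]
P' = (I − K·H)·P̄ = [10545/7871 1758/7871; 1758/7871 2604/7871]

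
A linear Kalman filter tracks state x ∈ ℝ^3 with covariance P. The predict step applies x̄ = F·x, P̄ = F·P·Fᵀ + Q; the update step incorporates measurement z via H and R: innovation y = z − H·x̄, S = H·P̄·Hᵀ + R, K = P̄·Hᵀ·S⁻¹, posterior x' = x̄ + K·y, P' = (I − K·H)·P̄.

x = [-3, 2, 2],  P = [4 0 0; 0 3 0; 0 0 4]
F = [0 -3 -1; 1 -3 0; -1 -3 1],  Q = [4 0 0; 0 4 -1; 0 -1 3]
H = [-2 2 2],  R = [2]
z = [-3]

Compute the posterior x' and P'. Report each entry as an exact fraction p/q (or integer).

x' = [-55/7, -61/7, -68/105]
P' = [215/7 129/7 87/7; 129/7 125/7 6/7; 87/7 6/7 1252/105]

x̄ = F·x = [-8, -9, -1]
P̄ = F·P·Fᵀ + Q = [35 27 23; 27 35 22; 23 22 38]
y = z − H·x̄ = [1]
S = H·P̄·Hᵀ + R = [210]
K = P̄·Hᵀ·S⁻¹ = [1/7; 2/7; 37/105]
x' = x̄ + K·y = [-55/7, -61/7, -68/105]
P' = (I − K·H)·P̄ = [215/7 129/7 87/7; 129/7 125/7 6/7; 87/7 6/7 1252/105]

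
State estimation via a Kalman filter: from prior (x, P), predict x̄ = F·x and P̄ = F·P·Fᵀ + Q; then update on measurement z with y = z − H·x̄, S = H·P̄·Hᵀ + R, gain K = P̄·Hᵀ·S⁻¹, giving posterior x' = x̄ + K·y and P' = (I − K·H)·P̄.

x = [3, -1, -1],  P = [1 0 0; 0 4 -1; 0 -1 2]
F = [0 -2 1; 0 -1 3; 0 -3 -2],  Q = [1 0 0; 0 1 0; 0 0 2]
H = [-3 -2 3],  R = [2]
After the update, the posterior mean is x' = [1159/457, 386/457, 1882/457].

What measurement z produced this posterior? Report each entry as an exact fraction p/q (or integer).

x̄ = F·x = [1, -2, 5]
P̄ = F·P·Fᵀ + Q = [23 21 19; 21 29 7; 19 7 34]
S = H·P̄·Hᵀ + R = [457]
K = P̄·Hᵀ·S⁻¹ = [-54/457; -100/457; 31/457]
x' − x̄ = [702/457, 1300/457, -403/457] = K·y
y = (KᵀK)⁻¹·Kᵀ·(x' − x̄) = [-13]
z = y + H·x̄ = [-13] + [16] = [3]

z = [3]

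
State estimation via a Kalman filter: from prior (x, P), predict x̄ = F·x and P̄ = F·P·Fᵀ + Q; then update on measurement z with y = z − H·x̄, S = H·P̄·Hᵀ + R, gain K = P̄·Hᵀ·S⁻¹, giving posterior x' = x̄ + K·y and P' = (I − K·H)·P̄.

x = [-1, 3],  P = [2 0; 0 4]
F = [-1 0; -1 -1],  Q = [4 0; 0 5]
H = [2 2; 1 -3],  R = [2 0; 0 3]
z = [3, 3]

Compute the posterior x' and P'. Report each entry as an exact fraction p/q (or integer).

x̄ = F·x = [1, -2]
P̄ = F·P·Fᵀ + Q = [6 2; 2 11]
y = z − H·x̄ = [5, -4]
S = H·P̄·Hᵀ + R = [86 -62; -62 96]
K = P̄·Hᵀ·S⁻¹ = [384/1103 248/1103; 287/2206 -527/2206]
x' = x̄ + K·y = [2031/1103, -869/2206]
P' = (I − K·H)·P̄ = [474/1103 -90/1103; -90/1103 467/2206]

x' = [2031/1103, -869/2206]
P' = [474/1103 -90/1103; -90/1103 467/2206]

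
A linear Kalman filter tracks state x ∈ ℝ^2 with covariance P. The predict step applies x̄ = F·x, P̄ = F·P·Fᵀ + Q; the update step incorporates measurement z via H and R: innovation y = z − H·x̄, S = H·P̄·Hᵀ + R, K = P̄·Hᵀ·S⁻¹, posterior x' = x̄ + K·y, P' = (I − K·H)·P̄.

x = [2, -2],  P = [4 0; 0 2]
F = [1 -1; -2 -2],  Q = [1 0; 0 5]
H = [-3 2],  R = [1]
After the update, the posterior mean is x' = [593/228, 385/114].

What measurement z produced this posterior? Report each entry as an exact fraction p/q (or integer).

z = [-1]

x̄ = F·x = [4, 0]
P̄ = F·P·Fᵀ + Q = [7 -4; -4 29]
S = H·P̄·Hᵀ + R = [228]
K = P̄·Hᵀ·S⁻¹ = [-29/228; 35/114]
x' − x̄ = [-319/228, 385/114] = K·y
y = (KᵀK)⁻¹·Kᵀ·(x' − x̄) = [11]
z = y + H·x̄ = [11] + [-12] = [-1]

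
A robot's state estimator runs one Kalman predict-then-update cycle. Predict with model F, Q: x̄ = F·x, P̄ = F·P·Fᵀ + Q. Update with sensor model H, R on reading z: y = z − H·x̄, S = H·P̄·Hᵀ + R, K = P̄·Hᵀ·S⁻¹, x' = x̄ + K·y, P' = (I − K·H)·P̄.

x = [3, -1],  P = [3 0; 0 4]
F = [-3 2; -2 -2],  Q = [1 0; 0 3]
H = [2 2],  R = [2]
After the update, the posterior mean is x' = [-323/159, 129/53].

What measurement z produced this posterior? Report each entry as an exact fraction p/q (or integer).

z = [1]

x̄ = F·x = [-11, -4]
P̄ = F·P·Fᵀ + Q = [44 2; 2 31]
S = H·P̄·Hᵀ + R = [318]
K = P̄·Hᵀ·S⁻¹ = [46/159; 11/53]
x' − x̄ = [1426/159, 341/53] = K·y
y = (KᵀK)⁻¹·Kᵀ·(x' − x̄) = [31]
z = y + H·x̄ = [31] + [-30] = [1]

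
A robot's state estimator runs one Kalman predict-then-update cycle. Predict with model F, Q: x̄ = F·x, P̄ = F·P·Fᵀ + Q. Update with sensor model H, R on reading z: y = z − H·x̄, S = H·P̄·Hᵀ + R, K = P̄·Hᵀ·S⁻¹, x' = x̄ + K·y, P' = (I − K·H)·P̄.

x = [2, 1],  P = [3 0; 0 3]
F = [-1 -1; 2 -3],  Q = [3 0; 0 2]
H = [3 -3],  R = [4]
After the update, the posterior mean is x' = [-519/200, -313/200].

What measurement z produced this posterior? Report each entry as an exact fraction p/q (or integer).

x̄ = F·x = [-3, 1]
P̄ = F·P·Fᵀ + Q = [9 3; 3 41]
S = H·P̄·Hᵀ + R = [400]
K = P̄·Hᵀ·S⁻¹ = [9/200; -57/200]
x' − x̄ = [81/200, -513/200] = K·y
y = (KᵀK)⁻¹·Kᵀ·(x' − x̄) = [9]
z = y + H·x̄ = [9] + [-12] = [-3]

z = [-3]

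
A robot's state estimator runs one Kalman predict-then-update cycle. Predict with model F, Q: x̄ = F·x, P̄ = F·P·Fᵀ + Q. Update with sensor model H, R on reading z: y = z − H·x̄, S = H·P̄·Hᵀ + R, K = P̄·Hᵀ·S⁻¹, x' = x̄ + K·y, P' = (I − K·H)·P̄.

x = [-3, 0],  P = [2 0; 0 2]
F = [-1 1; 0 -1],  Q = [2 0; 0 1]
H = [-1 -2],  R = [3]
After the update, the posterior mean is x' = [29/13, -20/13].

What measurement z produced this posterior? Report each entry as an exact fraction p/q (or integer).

z = [2]

x̄ = F·x = [3, 0]
P̄ = F·P·Fᵀ + Q = [6 -2; -2 3]
S = H·P̄·Hᵀ + R = [13]
K = P̄·Hᵀ·S⁻¹ = [-2/13; -4/13]
x' − x̄ = [-10/13, -20/13] = K·y
y = (KᵀK)⁻¹·Kᵀ·(x' − x̄) = [5]
z = y + H·x̄ = [5] + [-3] = [2]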